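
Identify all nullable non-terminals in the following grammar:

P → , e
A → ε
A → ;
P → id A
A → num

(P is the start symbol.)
A non-terminal is nullable if it can derive ε (the empty string): either it has an ε-production, or it has a production whose right-hand side consists entirely of nullable non-terminals.

ε-productions: A → ε
So A is immediately nullable.
No further non-terminal can be added: every production for the remaining non-terminals contains a terminal or a non-nullable non-terminal.
Nullable = { 'A' }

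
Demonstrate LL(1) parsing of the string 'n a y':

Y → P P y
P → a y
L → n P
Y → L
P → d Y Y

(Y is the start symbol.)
Stack is shown with the top on the left.

Stack  Input    Action
----------------------
Y $    n a y $  output Y → L
L $    n a y $  output L → n P
n P $  n a y $  match 'n'
P $    a y $    output P → a y
a y $  a y $    match 'a'
y $    y $      match 'y'
$      $        accept

The string is accepted.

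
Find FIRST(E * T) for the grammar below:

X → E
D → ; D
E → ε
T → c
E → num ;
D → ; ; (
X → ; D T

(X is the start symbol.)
{ '*', 'num' }

FIRST sets of the non-terminals involved (from the grammar, by fixed-point iteration):
  FIRST(E) = { 'num', ε }

To compute FIRST(E * T), process the symbols left to right:
Symbol E is a non-terminal. Add FIRST(E) \ {ε} = { 'num' }
E is nullable (ε ∈ FIRST(E)), continue to the next symbol.
Symbol * is a terminal. Add '*' and stop.
FIRST(E * T) = { '*', 'num' }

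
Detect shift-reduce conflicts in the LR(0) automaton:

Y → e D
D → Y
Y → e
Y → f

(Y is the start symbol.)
A shift-reduce conflict occurs when an LR(0) state has both:
  - a complete (reduce) item [A → α .] (dot at the end), and
  - a shift item [B → β . c γ] (dot before a terminal).

Augment with Y' → Y and build the canonical LR(0) collection (I0 = CLOSURE({[Y' → . Y]}), then GOTO on every symbol after a dot until no new states appear). It has 6 states:
  I0: { [Y → . e D], [Y → . e], [Y → . f], [Y' → . Y] }  — shift
  I1: { [Y' → Y .] }  — accept
  I2: { [D → . Y], [Y → . e D], [Y → . e], [Y → . f], [Y → e . D], [Y → e .] }  — shift, reduce
  I3: { [Y → f .] }  — reduce
  I4: { [Y → e D .] }  — reduce
  I5: { [D → Y .] }  — reduce

I2 contains reduce item [Y → e .] and shift items [Y → . e], [Y → . e D], [Y → . f] — shift-reduce conflict.

Answer: Yes — I2: [Y → e .] vs [Y → . e]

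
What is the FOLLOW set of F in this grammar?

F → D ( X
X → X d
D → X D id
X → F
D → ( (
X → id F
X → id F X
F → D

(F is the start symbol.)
F is the start symbol, so $ ∈ FOLLOW(F).
In X → F: F is at the end, add FOLLOW(X)
In X → id F: F is at the end, add FOLLOW(X)
In X → id F X: F is followed by X, add FIRST(X) \ {ε} = { '(', 'id' }

The FOLLOW sets referred to above (computed the same way, to a fixed point):
  FOLLOW(X) = { $, '(', 'd', 'id' }

Taking the union: FOLLOW(F) = { $, '(', 'd', 'id' }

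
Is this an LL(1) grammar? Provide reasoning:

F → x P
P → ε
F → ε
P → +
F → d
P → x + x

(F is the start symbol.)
A grammar is LL(1) if for each non-terminal N with multiple productions, the predict sets of those productions are pairwise disjoint, where PREDICT(N → α) = (FIRST(α) \ {ε}) ∪ (FOLLOW(N) if α ⇒* ε).

Relevant sets:
  FOLLOW(F) = { $ }
  FOLLOW(P) = { $ }

For F:
  PREDICT(F → x P) = { 'x' }
  PREDICT(F → ε) = { $ }
  PREDICT(F → d) = { 'd' }
For P:
  PREDICT(P → ε) = { $ }
  PREDICT(P → '+') = { '+' }
  PREDICT(P → x '+' x) = { 'x' }

All predict sets are disjoint. The grammar IS LL(1).

Answer: Yes, the grammar is LL(1).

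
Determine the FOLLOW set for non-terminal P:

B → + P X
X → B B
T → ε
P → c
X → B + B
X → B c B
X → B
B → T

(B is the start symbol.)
To compute FOLLOW(P), find every occurrence of P on a right-hand side N → α P β: add FIRST(β) \ {ε}, and if β is empty or nullable also add FOLLOW(N). Iterate to a fixed point.

In B → + P X: P is followed by X, add FIRST(X) \ {ε} = { '+', 'c' }
  X is nullable, so also add FOLLOW(B)

The FOLLOW sets referred to above (computed the same way, to a fixed point):
  FOLLOW(B) = { $, '+', 'c' }

Taking the union: FOLLOW(P) = { $, '+', 'c' }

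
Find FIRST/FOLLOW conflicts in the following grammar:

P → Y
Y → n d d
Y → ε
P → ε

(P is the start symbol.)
No FIRST/FOLLOW conflicts.

A FIRST/FOLLOW conflict occurs when a non-terminal N has a nullable alternative N → β (β ⇒* ε) and another alternative N → α with FIRST(α) ∩ FOLLOW(N) ≠ ∅: on such a lookahead the parser cannot decide between expanding α and letting N vanish via β.

Nullable non-terminals: P, Y.
FIRST sets used below: FIRST(Y) = { 'n', ε }

P: nullable alternative(s) P → Y, P → ε; FOLLOW(P) = { $ }
  P → Y: FIRST \ {ε} = { 'n' } — disjoint from FOLLOW(P)
  P → ε: FIRST \ {ε} = { } — disjoint from FOLLOW(P)

Y: nullable alternative(s) Y → ε; FOLLOW(Y) = { $ }
  Y → n d d: FIRST \ {ε} = { 'n' } — disjoint from FOLLOW(Y)
  Y → ε: FIRST \ {ε} = { } — this is the only nullable alternative, skip

No FIRST/FOLLOW conflicts found.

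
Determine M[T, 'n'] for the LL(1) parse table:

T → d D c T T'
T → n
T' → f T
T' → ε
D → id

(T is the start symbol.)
To find M[T, 'n'], we find productions for T where 'n' is in the predict set (PREDICT(N → α) = (FIRST(α) \ {ε}) ∪ (FOLLOW(N) if α ⇒* ε)).

T → d D c T T': PREDICT = { 'd' }
T → n: PREDICT = { 'n' }
  'n' is in predict set, so this production goes in M[T, 'n']

M[T, 'n'] = T → n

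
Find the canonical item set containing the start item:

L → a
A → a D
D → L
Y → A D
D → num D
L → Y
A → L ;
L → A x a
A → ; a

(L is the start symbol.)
First, augment the grammar with L' → L
I₀ = CLOSURE({ [L' → . L] }):
  [L' → . L] has the dot before L: add [L → . a], [L → . Y], [L → . A x a]
  [L → . Y] has the dot before Y: add [Y → . A D]
  [L → . A x a] has the dot before A: add [A → . a D], [A → . L ;], [A → . ; a]
No further items can be added.

I₀ = { [A → . ; a], [A → . L ;], [A → . a D], [L → . A x a], [L → . Y], [L → . a], [L' → . L], [Y → . A D] }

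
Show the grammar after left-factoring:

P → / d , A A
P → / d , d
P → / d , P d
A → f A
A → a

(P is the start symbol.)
P → / d , P'
P' → A A
P' → d
P' → P d
A → f A
A → a

Left-factoring transforms A → αβ₁ | αβ₂ into A → αA' and A' → β₁ | β₂
(α is the longest common prefix among the alternatives). Repeat until
no nonterminal has two alternatives with a common prefix.

Round 1: P has alternatives sharing prefix '/ d ,'. Introduce P': P → / d , P'
  Add: P' → A A
  Add: P' → d
  Add: P' → P d

No remaining common prefixes — done.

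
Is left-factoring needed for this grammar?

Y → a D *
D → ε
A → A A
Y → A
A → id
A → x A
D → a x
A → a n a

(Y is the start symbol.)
No, left-factoring is not needed

Left-factoring is needed when two productions for the same non-terminal
share a common prefix on the right-hand side.

Productions for Y:
  Y → a D *
  Y → A
Productions for D:
  D → ε
  D → a x
Productions for A:
  A → A A
  A → id
  A → x A
  A → a n a

No common prefixes found.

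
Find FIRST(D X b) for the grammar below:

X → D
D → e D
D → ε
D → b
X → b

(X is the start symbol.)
{ 'b', 'e' }

FIRST sets of the non-terminals involved (from the grammar, by fixed-point iteration):
  FIRST(D) = { 'b', 'e', ε }
  FIRST(X) = { 'b', 'e', ε }

To compute FIRST(D X b), process the symbols left to right:
Symbol D is a non-terminal. Add FIRST(D) \ {ε} = { 'b', 'e' }
D is nullable (ε ∈ FIRST(D)), continue to the next symbol.
Symbol X is a non-terminal. Add FIRST(X) \ {ε} = { 'b', 'e' }
X is nullable (ε ∈ FIRST(X)), continue to the next symbol.
Symbol b is a terminal. Add 'b' and stop.
FIRST(D X b) = { 'b', 'e' }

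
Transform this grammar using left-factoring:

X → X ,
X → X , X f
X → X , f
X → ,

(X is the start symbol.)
Left-factoring transforms A → αβ₁ | αβ₂ into A → αA' and A' → β₁ | β₂
(α is the longest common prefix among the alternatives). Repeat until
no nonterminal has two alternatives with a common prefix.

Round 1: X has alternatives sharing prefix 'X ,'. Introduce X': X → X , X'
  Add: X' → ε
  Add: X' → X f
  Add: X' → f

No remaining common prefixes — done.

Resulting grammar:
X → X , X'
X' → ε
X' → X f
X' → f
X → ,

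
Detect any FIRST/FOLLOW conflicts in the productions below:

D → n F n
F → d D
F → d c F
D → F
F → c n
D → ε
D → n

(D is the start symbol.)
A FIRST/FOLLOW conflict occurs when a non-terminal N has a nullable alternative N → β (β ⇒* ε) and another alternative N → α with FIRST(α) ∩ FOLLOW(N) ≠ ∅: on such a lookahead the parser cannot decide between expanding α and letting N vanish via β.

Nullable non-terminals: D.
FIRST sets used below: FIRST(F) = { 'c', 'd' }

D: nullable alternative(s) D → ε; FOLLOW(D) = { $, 'n' }
  D → n F n: FIRST \ {ε} = { 'n' } — overlaps FOLLOW(D) on { 'n' }: CONFLICT
  D → F: FIRST \ {ε} = { 'c', 'd' } — disjoint from FOLLOW(D)
  D → ε: FIRST \ {ε} = { } — this is the only nullable alternative, skip
  D → n: FIRST \ {ε} = { 'n' } — overlaps FOLLOW(D) on { 'n' }: CONFLICT

F has no nullable alternative, so no FIRST/FOLLOW check is needed there.

So the grammar has 2 FIRST/FOLLOW conflicts (marked CONFLICT above).

Answer: Yes. D → n F n with FOLLOW(D) on { 'n' }; D → n with FOLLOW(D) on { 'n' }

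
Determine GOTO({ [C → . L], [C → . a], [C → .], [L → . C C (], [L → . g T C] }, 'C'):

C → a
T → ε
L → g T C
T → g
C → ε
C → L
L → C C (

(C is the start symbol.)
GOTO(I, 'C') = CLOSURE({ [A → αX.β] : [A → α.Xβ] ∈ I, X = 'C' })

Items with dot before 'C', with the dot advanced:
  [L → . C C (] → [L → C . C (]
Closure of the advanced items:
  [L → C . C (] has the dot before C: add [C → . a], [C → .], [C → . L]
  [C → . L] has the dot before L: add [L → . g T C], [L → . C C (]

GOTO = { [C → . L], [C → . a], [C → .], [L → . C C (], [L → . g T C], [L → C . C (] }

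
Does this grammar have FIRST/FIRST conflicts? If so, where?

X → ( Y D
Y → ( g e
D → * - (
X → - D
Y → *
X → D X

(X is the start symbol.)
A FIRST/FIRST conflict occurs when two productions N → α and N → β for the same non-terminal have FIRST(α) ∩ FIRST(β) ≠ ∅ (with ε ∈ FIRST of a nullable right-hand side, so two nullable alternatives also conflict).

FIRST sets of the non-terminals at (or reachable through a nullable prefix from) the front of some alternative:
  FIRST(D) = { '*' }

Productions for X:
  X → ( Y D: FIRST = { '(' }
  X → - D: FIRST = { '-' }
  X → D X: FIRST = { '*' }
Productions for Y:
  Y → ( g e: FIRST = { '(' }
  Y → *: FIRST = { '*' }
D has only one production, so no FIRST/FIRST conflict is possible there.

All alternatives of each non-terminal have pairwise disjoint FIRST sets.

Answer: No FIRST/FIRST conflicts.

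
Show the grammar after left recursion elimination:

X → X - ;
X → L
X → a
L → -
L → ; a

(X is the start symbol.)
X → L X'
X → a X'
X' → - ; X'
X' → ε
L → -
L → ; a

X is directly left-recursive. The standard transformation for
  A → A α₁ | ... | A α_m | β₁ | ... | β_n
is
  A  → β₁ A' | ... | β_n A'
  A' → α₁ A' | ... | α_m A' | ε

X → L becomes X → L X'
X → a becomes X → a X'
X → X - ; becomes X' → - ; X'
Add X' → ε

Productions for other non-terminals are unchanged:
  L → -
  L → ; a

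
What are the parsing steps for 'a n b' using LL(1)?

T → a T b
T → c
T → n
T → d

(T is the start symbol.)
LL(1) parsing maintains a stack (initially the start symbol over $) and the input. At each step: if the stack top is a terminal, match it against the current input token; if it is a non-terminal N, replace it with the RHS of M[N, lookahead] (the unique production whose predict set contains the lookahead).

Stack is shown with the top on the left.

Stack    Input    Action
------------------------
T $      a n b $  output T → a T b
a T b $  a n b $  match 'a'
T b $    n b $    output T → n
n b $    n b $    match 'n'
b $      b $      match 'b'
$        $        accept

The string is accepted.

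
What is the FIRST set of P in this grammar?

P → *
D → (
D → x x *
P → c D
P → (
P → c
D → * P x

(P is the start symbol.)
{ '(', '*', 'c' }

From P → *:
  - '*' is a terminal: add '*' and stop
From P → c D:
  - c is a terminal: add 'c' and stop
From P → (:
  - '(' is a terminal: add '(' and stop
From P → c:
  - c is a terminal: add 'c' and stop

Collecting: FIRST(P) = { '(', '*', 'c' }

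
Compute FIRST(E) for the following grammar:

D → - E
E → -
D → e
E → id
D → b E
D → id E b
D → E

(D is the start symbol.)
To compute FIRST(E), examine every production with E on the left-hand side, reading each right-hand side left to right until a non-nullable symbol is reached.

From E → -:
  - '-' is a terminal: add '-' and stop
From E → id:
  - id is a terminal: add 'id' and stop

Collecting: FIRST(E) = { '-', 'id' }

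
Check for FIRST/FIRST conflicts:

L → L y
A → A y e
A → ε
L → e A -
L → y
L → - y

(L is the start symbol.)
Yes. L → L y / L → e A '-' on { 'e' }; L → L y / L → y on { 'y' }; L → L y / L → '-' y on { '-' }

FIRST sets of the non-terminals at (or reachable through a nullable prefix from) the front of some alternative:
  FIRST(L) = { '-', 'e', 'y' }
  FIRST(A) = { 'y', ε }

Productions for L:
  L → L y: FIRST = { '-', 'e', 'y' }
  L → e A -: FIRST = { 'e' }
  L → y: FIRST = { 'y' }
  L → - y: FIRST = { '-' }
Productions for A:
  A → A y e: FIRST = { 'y' }
  A → ε: FIRST = { ε }

Conflict for L: L → L y and L → e A -
  Overlap: { 'e' }
Conflict for L: L → L y and L → y
  Overlap: { 'y' }
Conflict for L: L → L y and L → - y
  Overlap: { '-' }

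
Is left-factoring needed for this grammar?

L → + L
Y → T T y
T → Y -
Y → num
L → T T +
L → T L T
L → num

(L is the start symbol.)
Yes, L has productions with common prefix 'T'

Left-factoring is needed when two productions for the same non-terminal
share a common prefix on the right-hand side.

Productions for L:
  L → + L
  L → T T +
  L → T L T
  L → num
Productions for Y:
  Y → T T y
  Y → num

Found common prefix 'T' in productions for L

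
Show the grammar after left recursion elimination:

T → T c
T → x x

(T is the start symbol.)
T → x x T'
T' → c T'
T' → ε

T is directly left-recursive. The standard transformation for
  A → A α₁ | ... | A α_m | β₁ | ... | β_n
is
  A  → β₁ A' | ... | β_n A'
  A' → α₁ A' | ... | α_m A' | ε

T → x x becomes T → x x T'
T → T c becomes T' → c T'
Add T' → ε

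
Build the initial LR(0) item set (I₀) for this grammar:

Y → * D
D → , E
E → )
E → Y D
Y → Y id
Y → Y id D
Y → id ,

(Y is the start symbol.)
First, augment the grammar with Y' → Y
I₀ = CLOSURE({ [Y' → . Y] }):
  [Y' → . Y] has the dot before Y: add [Y → . * D], [Y → . Y id], [Y → . Y id D], [Y → . id ,]
No further items can be added.

I₀ = { [Y → . * D], [Y → . Y id D], [Y → . Y id], [Y → . id ,], [Y' → . Y] }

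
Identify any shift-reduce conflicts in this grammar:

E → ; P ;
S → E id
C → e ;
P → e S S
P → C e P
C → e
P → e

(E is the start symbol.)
Augment with E' → E and build the canonical LR(0) collection (I0 = CLOSURE({[E' → . E]}), then GOTO on every symbol after a dot until no new states appear). It has 14 states:
  I0: { [E → . ; P ;], [E' → . E] }  — shift
  I1: { [C → . e ;], [C → . e], [E → ; . P ;], [P → . C e P], [P → . e S S], [P → . e] }  — shift
  I2: { [E' → E .] }  — accept
  I3: { [P → C . e P] }  — shift
  I4: { [E → ; P . ;] }  — shift
  I5: { [C → e . ;], [C → e .], [E → . ; P ;], [P → e . S S], [P → e .], [S → . E id] }  — shift, 2 reduces
  I6: { [C → . e ;], [C → . e], [C → e ; .], [E → ; . P ;], [P → . C e P], [P → . e S S], [P → . e] }  — shift, reduce
  I7: { [S → E . id] }  — shift
  I8: { [E → . ; P ;], [P → e S . S], [S → . E id] }  — shift
  I9: { [P → e S S .] }  — reduce
  I10: { [S → E id .] }  — reduce
  I11: { [E → ; P ; .] }  — reduce
  I12: { [C → . e ;], [C → . e], [P → . C e P], [P → . e S S], [P → . e], [P → C e . P] }  — shift
  I13: { [P → C e P .] }  — reduce

I5 contains reduce items [C → e .], [P → e .] and shift items [C → e . ;], [E → . ; P ;] — shift-reduce conflict.
I6 contains reduce item [C → e ; .] and shift items [C → . e], [C → . e ;], [P → . e], [P → . e S S] — shift-reduce conflict.

Answer: Yes — I5: [C → e .] vs [C → e . ;]; I6: [C → e ; .] vs [C → . e]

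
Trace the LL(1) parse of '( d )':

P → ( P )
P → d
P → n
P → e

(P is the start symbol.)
LL(1) parsing maintains a stack (initially the start symbol over $) and the input. At each step: if the stack top is a terminal, match it against the current input token; if it is a non-terminal N, replace it with the RHS of M[N, lookahead] (the unique production whose predict set contains the lookahead).

Stack is shown with the top on the left.

Stack    Input    Action
------------------------
P $      ( d ) $  output P → ( P )
( P ) $  ( d ) $  match '('
P ) $    d ) $    output P → d
d ) $    d ) $    match 'd'
) $      ) $      match ')'
$        $        accept

The string is accepted.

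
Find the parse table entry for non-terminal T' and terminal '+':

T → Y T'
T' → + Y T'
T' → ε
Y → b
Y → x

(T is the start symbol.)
T' → + Y T'

To find M[T', '+'], we find productions for T' where '+' is in the predict set (PREDICT(N → α) = (FIRST(α) \ {ε}) ∪ (FOLLOW(N) if α ⇒* ε)).

Relevant sets:
  FOLLOW(T') = { $ }

T' → + Y T': PREDICT = { '+' }
  '+' is in predict set, so this production goes in M[T', '+']
T' → ε: PREDICT = { $ }

M[T', '+'] = T' → + Y T'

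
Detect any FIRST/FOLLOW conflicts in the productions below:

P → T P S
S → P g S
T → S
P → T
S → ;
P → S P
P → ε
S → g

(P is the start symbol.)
A FIRST/FOLLOW conflict occurs when a non-terminal N has a nullable alternative N → β (β ⇒* ε) and another alternative N → α with FIRST(α) ∩ FOLLOW(N) ≠ ∅: on such a lookahead the parser cannot decide between expanding α and letting N vanish via β.

Nullable non-terminals: P.
FIRST sets used below: FIRST(T) = { ';', 'g' }, FIRST(S) = { ';', 'g' }

P: nullable alternative(s) P → ε; FOLLOW(P) = { $, ';', 'g' }
  P → T P S: FIRST \ {ε} = { ';', 'g' } — overlaps FOLLOW(P) on { ';', 'g' }: CONFLICT
  P → T: FIRST \ {ε} = { ';', 'g' } — overlaps FOLLOW(P) on { ';', 'g' }: CONFLICT
  P → S P: FIRST \ {ε} = { ';', 'g' } — overlaps FOLLOW(P) on { ';', 'g' }: CONFLICT
  P → ε: FIRST \ {ε} = { } — this is the only nullable alternative, skip

S, T have no nullable alternative, so no FIRST/FOLLOW check is needed there.

So the grammar has 3 FIRST/FOLLOW conflicts (marked CONFLICT above).

Answer: Yes. P → T P S with FOLLOW(P) on { ';', 'g' }; P → T with FOLLOW(P) on { ';', 'g' }; P → S P with FOLLOW(P) on { ';', 'g' }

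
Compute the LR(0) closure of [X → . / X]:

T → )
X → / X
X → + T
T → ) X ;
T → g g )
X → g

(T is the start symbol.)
Start with: [X → . / X]
The dot precedes the terminal '/', so nothing is added.

CLOSURE = { [X → . / X] }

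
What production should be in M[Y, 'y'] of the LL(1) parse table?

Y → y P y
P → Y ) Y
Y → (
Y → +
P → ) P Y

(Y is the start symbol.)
To find M[Y, 'y'], we find productions for Y where 'y' is in the predict set (PREDICT(N → α) = (FIRST(α) \ {ε}) ∪ (FOLLOW(N) if α ⇒* ε)).

Y → y P y: PREDICT = { 'y' }
  'y' is in predict set, so this production goes in M[Y, 'y']
Y → (: PREDICT = { '(' }
Y → +: PREDICT = { '+' }

M[Y, 'y'] = Y → y P y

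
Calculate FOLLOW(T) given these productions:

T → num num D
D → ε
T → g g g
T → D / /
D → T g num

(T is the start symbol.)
{ $, 'g' }

To compute FOLLOW(T), find every occurrence of T on a right-hand side N → α T β: add FIRST(β) \ {ε}, and if β is empty or nullable also add FOLLOW(N). Iterate to a fixed point.

T is the start symbol, so $ ∈ FOLLOW(T).
In D → T g num: T is followed by g num, add FIRST(g num) \ {ε} = { 'g' }

Taking the union: FOLLOW(T) = { $, 'g' }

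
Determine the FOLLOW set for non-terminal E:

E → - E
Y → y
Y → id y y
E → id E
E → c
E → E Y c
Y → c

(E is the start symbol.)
E is the start symbol, so $ ∈ FOLLOW(E).
In E → - E: E is at the end; this adds FOLLOW(E) to itself — nothing new
In E → id E: E is at the end; this adds FOLLOW(E) to itself — nothing new
In E → E Y c: E is followed by Y c, add FIRST(Y c) \ {ε} = { 'c', 'id', 'y' }

Taking the union: FOLLOW(E) = { $, 'c', 'id', 'y' }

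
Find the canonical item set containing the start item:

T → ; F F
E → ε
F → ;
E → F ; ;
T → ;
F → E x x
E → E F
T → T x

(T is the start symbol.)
{ [T → . ; F F], [T → . ;], [T → . T x], [T' → . T] }

First, augment the grammar with T' → T
I₀ = CLOSURE({ [T' → . T] }):
  [T' → . T] has the dot before T: add [T → . ; F F], [T → . ;], [T → . T x]
No further items can be added.

I₀ = { [T → . ; F F], [T → . ;], [T → . T x], [T' → . T] }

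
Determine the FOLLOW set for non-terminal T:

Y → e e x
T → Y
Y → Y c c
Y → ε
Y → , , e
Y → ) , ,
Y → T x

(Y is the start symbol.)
{ 'x' }

In Y → T x: T is followed by x, add FIRST(x) \ {ε} = { 'x' }

Taking the union: FOLLOW(T) = { 'x' }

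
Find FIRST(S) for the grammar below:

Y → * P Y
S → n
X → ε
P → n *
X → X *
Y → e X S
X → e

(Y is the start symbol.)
{ 'n' }

From S → n:
  - n is a terminal: add 'n' and stop

Collecting: FIRST(S) = { 'n' }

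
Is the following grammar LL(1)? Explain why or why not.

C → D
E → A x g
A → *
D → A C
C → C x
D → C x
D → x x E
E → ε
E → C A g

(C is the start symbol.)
No. Predict set conflict for C: { '*', 'x' }

A grammar is LL(1) if for each non-terminal N with multiple productions, the predict sets of those productions are pairwise disjoint, where PREDICT(N → α) = (FIRST(α) \ {ε}) ∪ (FOLLOW(N) if α ⇒* ε).

Relevant sets:
  FIRST(D) = { '*', 'x' }
  FIRST(C) = { '*', 'x' }
  FIRST(A) = { '*' }
  FOLLOW(E) = { $, '*', 'x' }

For C:
  PREDICT(C → D) = { '*', 'x' }
  PREDICT(C → C x) = { '*', 'x' }
For E:
  PREDICT(E → A x g) = { '*' }
  PREDICT(E → ε) = { $, '*', 'x' }
  PREDICT(E → C A g) = { '*', 'x' }
For D:
  PREDICT(D → A C) = { '*' }
  PREDICT(D → C x) = { '*', 'x' }
  PREDICT(D → x x E) = { 'x' }
A has a single production, so nothing to check there.

Conflict found: Predict set conflict for C: { '*', 'x' }
The grammar is NOT LL(1).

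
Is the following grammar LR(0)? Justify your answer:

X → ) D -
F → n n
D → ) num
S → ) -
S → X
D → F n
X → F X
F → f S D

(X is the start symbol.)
Augment with X' → X and build the canonical LR(0) collection (I0 = CLOSURE({[X' → . X]}), then GOTO on every symbol after a dot until no new states appear). It has 19 states:
  I0: { [F → . f S D], [F → . n n], [X → . ) D -], [X → . F X], [X' → . X] }  — shift
  I1: { [D → . ) num], [D → . F n], [F → . f S D], [F → . n n], [X → ) . D -] }  — shift
  I2: { [F → . f S D], [F → . n n], [X → . ) D -], [X → . F X], [X → F . X] }  — shift
  I3: { [X' → X .] }  — accept
  I4: { [F → . f S D], [F → . n n], [F → f . S D], [S → . ) -], [S → . X], [X → . ) D -], [X → . F X] }  — shift
  I5: { [F → n . n] }  — shift
  I6: { [F → n n .] }  — reduce
  I7: { [D → . ) num], [D → . F n], [F → . f S D], [F → . n n], [S → ) . -], [X → ) . D -] }  — shift
  I8: { [D → . ) num], [D → . F n], [F → . f S D], [F → . n n], [F → f S . D] }  — shift
  I9: { [S → X .] }  — reduce
  I10: { [D → ) . num] }  — shift
  I11: { [F → f S D .] }  — reduce
  I12: { [D → F . n] }  — shift
  I13: { [D → F n .] }  — reduce
  I14: { [D → ) num .] }  — reduce
  I15: { [S → ) - .] }  — reduce
  I16: { [X → ) D . -] }  — shift
  I17: { [X → ) D - .] }  — reduce
  I18: { [X → F X .] }  — reduce

Every state is either a pure shift/goto state or contains exactly one complete item and nothing to shift — no conflicts. The grammar is LR(0).

Answer: Yes, the grammar is LR(0)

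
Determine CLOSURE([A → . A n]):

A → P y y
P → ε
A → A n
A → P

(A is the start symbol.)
To compute CLOSURE, for each item [A → α.Bβ] where B is a non-terminal, add [B → .γ] for all productions B → γ; repeat for the newly added items until nothing changes.

Start with: [A → . A n]
  [A → . A n] has the dot before A: add [A → . P y y], [A → . P]
  [A → . P y y] has the dot before P: add [P → .]
No further items can be added.

CLOSURE = { [A → . A n], [A → . P y y], [A → . P], [P → .] }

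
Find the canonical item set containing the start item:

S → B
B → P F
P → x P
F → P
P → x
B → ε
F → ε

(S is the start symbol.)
{ [B → . P F], [B → .], [P → . x P], [P → . x], [S → . B], [S' → . S] }

First, augment the grammar with S' → S
I₀ = CLOSURE({ [S' → . S] }):
  [S' → . S] has the dot before S: add [S → . B]
  [S → . B] has the dot before B: add [B → . P F], [B → .]
  [B → . P F] has the dot before P: add [P → . x P], [P → . x]
No further items can be added.

I₀ = { [B → . P F], [B → .], [P → . x P], [P → . x], [S → . B], [S' → . S] }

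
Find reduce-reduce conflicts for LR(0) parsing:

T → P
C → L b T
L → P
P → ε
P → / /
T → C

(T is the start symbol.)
A reduce-reduce conflict occurs when an LR(0) state has two complete items [A → α .] and [B → β .] — both call for a reduction, and with no lookahead the parser cannot choose between them.

Augment with T' → T and build the canonical LR(0) collection (I0 = CLOSURE({[T' → . T]}), then GOTO on every symbol after a dot until no new states appear). It has 9 states:
  I0: { [C → . L b T], [L → . P], [P → . / /], [P → .], [T → . C], [T → . P], [T' → . T] }  — shift, reduce
  I1: { [P → / . /] }  — shift
  I2: { [T → C .] }  — reduce
  I3: { [C → L . b T] }  — shift
  I4: { [L → P .], [T → P .] }  — 2 reduces
  I5: { [T' → T .] }  — accept
  I6: { [C → . L b T], [C → L b . T], [L → . P], [P → . / /], [P → .], [T → . C], [T → . P] }  — shift, reduce
  I7: { [C → L b T .] }  — reduce
  I8: { [P → / / .] }  — reduce

I4 contains complete items [L → P .], [T → P .] — reduce-reduce conflict.

Answer: Yes — I4: [L → P .] vs [T → P .]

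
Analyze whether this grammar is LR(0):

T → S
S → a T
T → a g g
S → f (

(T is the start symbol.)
A grammar is LR(0) if no state in the canonical LR(0) collection has:
  - both a shift item (dot before a terminal) and a complete item (shift-reduce conflict), or
  - two or more complete items (reduce-reduce conflict; the accept item [T' → T .] counts as a complete item here).

Augment with T' → T and build the canonical LR(0) collection (I0 = CLOSURE({[T' → . T]}), then GOTO on every symbol after a dot until no new states appear). It has 9 states:
  I0: { [S → . a T], [S → . f (], [T → . S], [T → . a g g], [T' → . T] }  — shift
  I1: { [T → S .] }  — reduce
  I2: { [T' → T .] }  — accept
  I3: { [S → . a T], [S → . f (], [S → a . T], [T → . S], [T → . a g g], [T → a . g g] }  — shift
  I4: { [S → f . (] }  — shift
  I5: { [S → f ( .] }  — reduce
  I6: { [S → a T .] }  — reduce
  I7: { [T → a g . g] }  — shift
  I8: { [T → a g g .] }  — reduce

Every state is either a pure shift/goto state or contains exactly one complete item and nothing to shift — no conflicts. The grammar is LR(0).

Answer: Yes, the grammar is LR(0)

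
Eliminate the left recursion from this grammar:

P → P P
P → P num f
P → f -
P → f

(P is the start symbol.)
P → f - P'
P → f P'
P' → P P'
P' → num f P'
P' → ε

P is directly left-recursive. The standard transformation for
  A → A α₁ | ... | A α_m | β₁ | ... | β_n
is
  A  → β₁ A' | ... | β_n A'
  A' → α₁ A' | ... | α_m A' | ε

P → f - becomes P → f - P'
P → f becomes P → f P'
P → P P becomes P' → P P'
P → P num f becomes P' → num f P'
Add P' → ε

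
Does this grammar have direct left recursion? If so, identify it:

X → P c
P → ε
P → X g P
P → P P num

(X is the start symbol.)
Direct left recursion occurs when N → N α for some non-terminal N (the right-hand side begins with the left-hand side itself).

X → P c: starts with P
P → ε: starts with ε
P → X g P: starts with X
P → P P num: LEFT RECURSIVE (starts with P)

The grammar has direct left recursion on: P.

Answer: Yes, P is left-recursive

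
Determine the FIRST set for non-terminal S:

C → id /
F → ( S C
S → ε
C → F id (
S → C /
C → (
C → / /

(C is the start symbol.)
{ '(', '/', 'id', ε }

To compute FIRST(S), examine every production with S on the left-hand side, reading each right-hand side left to right until a non-nullable symbol is reached.

FIRST sets of the other non-terminals involved (by the same procedure, iterated to a fixed point):
  FIRST(C) = { '(', '/', 'id' }

From S → ε:
  - ε-production, so ε ∈ FIRST(S)
From S → C /:
  - C is a non-terminal: add FIRST(C) \ {ε} = { '(', '/', 'id' }
    C is not nullable, so stop

Collecting: FIRST(S) = { '(', '/', 'id', ε }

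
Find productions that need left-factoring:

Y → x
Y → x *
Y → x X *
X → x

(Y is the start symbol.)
Left-factoring is needed when two productions for the same non-terminal
share a common prefix on the right-hand side.

Productions for Y:
  Y → x
  Y → x *
  Y → x X *

Found common prefix 'x' in productions for Y

Answer: Yes, Y has productions with common prefix 'x'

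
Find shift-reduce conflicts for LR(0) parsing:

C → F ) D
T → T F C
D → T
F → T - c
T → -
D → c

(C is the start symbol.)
A shift-reduce conflict occurs when an LR(0) state has both:
  - a complete (reduce) item [A → α .] (dot at the end), and
  - a shift item [B → β . c γ] (dot before a terminal).

Augment with C' → C and build the canonical LR(0) collection (I0 = CLOSURE({[C' → . C]}), then GOTO on every symbol after a dot until no new states appear). It has 13 states:
  I0: { [C → . F ) D], [C' → . C], [F → . T - c], [T → . -], [T → . T F C] }  — shift
  I1: { [T → - .] }  — reduce
  I2: { [C' → C .] }  — accept
  I3: { [C → F . ) D] }  — shift
  I4: { [F → . T - c], [F → T . - c], [T → . -], [T → . T F C], [T → T . F C] }  — shift
  I5: { [F → T - . c], [T → - .] }  — shift, reduce
  I6: { [C → . F ) D], [F → . T - c], [T → . -], [T → . T F C], [T → T F . C] }  — shift
  I7: { [T → T F C .] }  — reduce
  I8: { [F → T - c .] }  — reduce
  I9: { [C → F ) . D], [D → . T], [D → . c], [T → . -], [T → . T F C] }  — shift
  I10: { [C → F ) D .] }  — reduce
  I11: { [D → T .], [F → . T - c], [T → . -], [T → . T F C], [T → T . F C] }  — shift, reduce
  I12: { [D → c .] }  — reduce

I5 contains reduce item [T → - .] and shift item [F → T - . c] — shift-reduce conflict.
I11 contains reduce item [D → T .] and shift item [T → . -] — shift-reduce conflict.

Answer: Yes — I5: [T → - .] vs [F → T - . c]; I11: [D → T .] vs [T → . -]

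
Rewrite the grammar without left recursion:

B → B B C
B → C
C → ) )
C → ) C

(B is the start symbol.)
B is directly left-recursive. The standard transformation for
  A → A α₁ | ... | A α_m | β₁ | ... | β_n
is
  A  → β₁ A' | ... | β_n A'
  A' → α₁ A' | ... | α_m A' | ε

B → C becomes B → C B'
B → B B C becomes B' → B C B'
Add B' → ε

Productions for other non-terminals are unchanged:
  C → ) )
  C → ) C

Resulting grammar:
B → C B'
B' → B C B'
B' → ε
C → ) )
C → ) C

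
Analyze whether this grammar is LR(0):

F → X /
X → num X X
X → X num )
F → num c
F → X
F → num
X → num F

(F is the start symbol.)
No. Shift-reduce conflict between [F → X .] and [F → X . /]

A grammar is LR(0) if no state in the canonical LR(0) collection has:
  - both a shift item (dot before a terminal) and a complete item (shift-reduce conflict), or
  - two or more complete items (reduce-reduce conflict; the accept item [F' → F .] counts as a complete item here).

Augment with F' → F and build the canonical LR(0) collection (I0 = CLOSURE({[F' → . F]}), then GOTO on every symbol after a dot until no new states appear). It has 12 states:
  I0: { [F → . X /], [F → . X], [F → . num c], [F → . num], [F' → . F], [X → . X num )], [X → . num F], [X → . num X X] }  — shift
  I1: { [F' → F .] }  — accept
  I2: { [F → X . /], [F → X .], [X → X . num )] }  — shift, reduce
  I3: { [F → . X /], [F → . X], [F → . num c], [F → . num], [F → num . c], [F → num .], [X → . X num )], [X → . num F], [X → . num X X], [X → num . F], [X → num . X X] }  — shift, reduce
  I4: { [X → num F .] }  — reduce
  I5: { [F → X . /], [F → X .], [X → . X num )], [X → . num F], [X → . num X X], [X → X . num )], [X → num X . X] }  — shift, reduce
  I6: { [F → num c .] }  — reduce
  I7: { [F → X / .] }  — reduce
  I8: { [X → X . num )], [X → num X X .] }  — shift, reduce
  I9: { [F → . X /], [F → . X], [F → . num c], [F → . num], [X → . X num )], [X → . num F], [X → . num X X], [X → X num . )], [X → num . F], [X → num . X X] }  — shift
  I10: { [X → X num ) .] }  — reduce
  I11: { [X → X num . )] }  — shift

Conflict in state I2:
  Shift-reduce conflict between [F → X .] and [F → X . /]
So the grammar is NOT LR(0).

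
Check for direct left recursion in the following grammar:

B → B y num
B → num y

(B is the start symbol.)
Yes, B is left-recursive

Direct left recursion occurs when N → N α for some non-terminal N (the right-hand side begins with the left-hand side itself).

B → B y num: LEFT RECURSIVE (starts with B)
B → num y: starts with num

The grammar has direct left recursion on: B.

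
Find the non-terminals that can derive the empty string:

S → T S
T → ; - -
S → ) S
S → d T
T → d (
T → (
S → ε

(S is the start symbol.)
{ 'S' }

ε-productions: S → ε
So S is immediately nullable.
No further non-terminal can be added: every production for the remaining non-terminals contains a terminal or a non-nullable non-terminal.
Nullable = { 'S' }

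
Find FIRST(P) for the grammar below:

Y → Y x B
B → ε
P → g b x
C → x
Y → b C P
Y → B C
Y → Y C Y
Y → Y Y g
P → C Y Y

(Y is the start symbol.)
{ 'g', 'x' }

To compute FIRST(P), examine every production with P on the left-hand side, reading each right-hand side left to right until a non-nullable symbol is reached.

FIRST sets of the other non-terminals involved (by the same procedure, iterated to a fixed point):
  FIRST(C) = { 'x' }

From P → g b x:
  - g is a terminal: add 'g' and stop
From P → C Y Y:
  - C is a non-terminal: add FIRST(C) \ {ε} = { 'x' }
    C is not nullable, so stop

Collecting: FIRST(P) = { 'g', 'x' }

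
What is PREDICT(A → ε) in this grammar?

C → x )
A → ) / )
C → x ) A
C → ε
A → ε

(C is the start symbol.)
{ $ }

PREDICT(A → ε) = (FIRST(RHS) \ {ε}) ∪ (FOLLOW(A) if ε ∈ FIRST(RHS), i.e. RHS ⇒* ε)
The right-hand side is ε (FIRST(ε) = { ε }), so the predict set is FOLLOW(A) = { $ }
PREDICT(A → ε) = { $ }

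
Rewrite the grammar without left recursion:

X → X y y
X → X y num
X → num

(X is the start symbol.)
X → num X'
X' → y y X'
X' → y num X'
X' → ε

X is directly left-recursive. The standard transformation for
  A → A α₁ | ... | A α_m | β₁ | ... | β_n
is
  A  → β₁ A' | ... | β_n A'
  A' → α₁ A' | ... | α_m A' | ε

X → num becomes X → num X'
X → X y y becomes X' → y y X'
X → X y num becomes X' → y num X'
Add X' → ε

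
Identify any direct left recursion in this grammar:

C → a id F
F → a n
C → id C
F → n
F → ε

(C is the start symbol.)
No direct left recursion

C → a id F: starts with a
F → a n: starts with a
C → id C: starts with id
F → n: starts with n
F → ε: starts with ε

No direct left recursion found.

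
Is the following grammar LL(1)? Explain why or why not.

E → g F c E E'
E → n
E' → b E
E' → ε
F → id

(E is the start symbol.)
A grammar is LL(1) if for each non-terminal N with multiple productions, the predict sets of those productions are pairwise disjoint, where PREDICT(N → α) = (FIRST(α) \ {ε}) ∪ (FOLLOW(N) if α ⇒* ε).

Relevant sets:
  FOLLOW(E') = { $, 'b' }

For E:
  PREDICT(E → g F c E E') = { 'g' }
  PREDICT(E → n) = { 'n' }
For E':
  PREDICT(E' → b E) = { 'b' }
  PREDICT(E' → ε) = { $, 'b' }
F has a single production, so nothing to check there.

Conflict found: Predict set conflict for E': { 'b' }
The grammar is NOT LL(1).

Answer: No. Predict set conflict for E': { 'b' }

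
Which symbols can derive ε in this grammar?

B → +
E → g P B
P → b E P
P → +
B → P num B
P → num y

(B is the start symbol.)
None

A non-terminal is nullable if it can derive ε (the empty string): either it has an ε-production, or it has a production whose right-hand side consists entirely of nullable non-terminals.

There are no ε-productions, so no non-terminal can derive ε.
No non-terminals are nullable.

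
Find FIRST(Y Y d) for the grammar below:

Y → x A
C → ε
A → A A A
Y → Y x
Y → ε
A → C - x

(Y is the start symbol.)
{ 'd', 'x' }

FIRST sets of the non-terminals involved (from the grammar, by fixed-point iteration):
  FIRST(Y) = { 'x', ε }

To compute FIRST(Y Y d), process the symbols left to right:
Symbol Y is a non-terminal. Add FIRST(Y) \ {ε} = { 'x' }
Y is nullable (ε ∈ FIRST(Y)), continue to the next symbol.
Symbol Y is a non-terminal. Add FIRST(Y) \ {ε} = { 'x' }
Y is nullable (ε ∈ FIRST(Y)), continue to the next symbol.
Symbol d is a terminal. Add 'd' and stop.
FIRST(Y Y d) = { 'd', 'x' }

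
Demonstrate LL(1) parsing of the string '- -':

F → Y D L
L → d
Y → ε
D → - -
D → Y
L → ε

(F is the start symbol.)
Stack is shown with the top on the left.

Stack    Input  Action
----------------------
F $      - - $  output F → Y D L
Y D L $  - - $  output Y → ε
D L $    - - $  output D → - -
- - L $  - - $  match '-'
- L $    - $    match '-'
L $      $      output L → ε
$        $      accept

The string is accepted.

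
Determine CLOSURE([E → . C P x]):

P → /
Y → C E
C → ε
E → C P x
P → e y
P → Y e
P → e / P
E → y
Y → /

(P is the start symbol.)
Start with: [E → . C P x]
  [E → . C P x] has the dot before C: add [C → .]
No further items can be added.

CLOSURE = { [C → .], [E → . C P x] }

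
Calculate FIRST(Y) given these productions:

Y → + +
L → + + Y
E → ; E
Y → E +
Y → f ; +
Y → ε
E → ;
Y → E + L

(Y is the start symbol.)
{ '+', ';', 'f', ε }

To compute FIRST(Y), examine every production with Y on the left-hand side, reading each right-hand side left to right until a non-nullable symbol is reached.

FIRST sets of the other non-terminals involved (by the same procedure, iterated to a fixed point):
  FIRST(E) = { ';' }

From Y → + +:
  - '+' is a terminal: add '+' and stop
From Y → E +:
  - E is a non-terminal: add FIRST(E) \ {ε} = { ';' }
    E is not nullable, so stop
From Y → f ; +:
  - f is a terminal: add 'f' and stop
From Y → ε:
  - ε-production, so ε ∈ FIRST(Y)
From Y → E + L:
  - E is a non-terminal: add FIRST(E) \ {ε} = { ';' }
    E is not nullable, so stop

Collecting: FIRST(Y) = { '+', ';', 'f', ε }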